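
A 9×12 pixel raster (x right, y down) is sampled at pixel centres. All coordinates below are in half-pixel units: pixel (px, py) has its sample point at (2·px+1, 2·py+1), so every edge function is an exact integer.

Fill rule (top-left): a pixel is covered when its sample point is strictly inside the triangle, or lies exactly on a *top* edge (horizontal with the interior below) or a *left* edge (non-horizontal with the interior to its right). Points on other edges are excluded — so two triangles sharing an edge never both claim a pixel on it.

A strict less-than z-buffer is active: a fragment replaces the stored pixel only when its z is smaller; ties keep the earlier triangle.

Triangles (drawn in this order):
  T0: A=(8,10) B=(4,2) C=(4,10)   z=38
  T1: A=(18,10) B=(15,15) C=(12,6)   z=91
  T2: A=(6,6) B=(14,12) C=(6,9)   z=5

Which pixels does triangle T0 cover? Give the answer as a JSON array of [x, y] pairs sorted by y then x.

T0:
  2·area = 32  (B↔C swapped to make it positive)
  edge (8, 10)→(4, 10): d=(-4,0) right/bottom  bias=-1
  edge (4, 10)→(4, 2): d=(0,-8) top-left  bias=+0
  edge (4, 2)→(8, 10): d=(4,8) right/bottom  bias=-1
    (2,2)@(5, 5): e=[20,8,4] → #
    (3,2)@(7, 5): e=[20,24,-12] → ·
    (2,3)@(5, 7): e=[12,8,12] → #
    (3,3)@(7, 7): e=[12,24,-4] → ·
    (2,4)@(5, 9): e=[4,8,20] → #
    (3,4)@(7, 9): e=[4,24,4] → #
    (4,4)@(9, 9): e=[4,40,-12] → ·
    (2,5)@(5, 11): e=[-4,8,28] → ·
    (3,5)@(7, 11): e=[-4,24,12] → ·
  covered (4 px):
    · · · · · · · · ·
    · · · · · · · · ·
    · · # · · · · · ·
    · · # · · · · · ·
    · · # # · · · · ·
    · · · · · · · · ·
    · · · · · · · · ·
    · · · · · · · · ·
    · · · · · · · · ·
    · · · · · · · · ·
    · · · · · · · · ·
    · · · · · · · · ·
T1:
  2·area = 42
  edge (18, 10)→(15, 15): d=(-3,5) right/bottom  bias=-1
  edge (15, 15)→(12, 6): d=(-3,-9) top-left  bias=+0
  edge (12, 6)→(18, 10): d=(6,4) right/bottom  bias=-1
    (5,1)@(11, 3): e=[56,0,-14] → ·  [on edge]
    (6,3)@(13, 7): e=[34,6,2] → #
    (7,3)@(15, 7): e=[24,24,-6] → ·
    (6,4)@(13, 9): e=[28,0,14] → #  [on edge]
    (7,4)@(15, 9): e=[18,18,6] → #
    (8,4)@(17, 9): e=[8,36,-2] → ·
    (6,5)@(13, 11): e=[22,-6,26] → ·
    (7,5)@(15, 11): e=[12,12,18] → #
    (8,5)@(17, 11): e=[2,30,10] → #
    (7,6)@(15, 13): e=[6,6,30] → #
    (8,6)@(17, 13): e=[-4,24,22] → ·
    (7,7)@(15, 15): e=[0,0,42] → ·  [on edge]
    (8,10)@(17, 21): e=[-28,0,70] → ·  [on edge]
  covered (6 px):
    · · · · · · · · ·
    · · · · · · · · ·
    · · · · · · · · ·
    · · · · · · # · ·
    · · · · · · # # ·
    · · · · · · · # #
    · · · · · · · # ·
    · · · · · · · · ·
    · · · · · · · · ·
    · · · · · · · · ·
    · · · · · · · · ·
    · · · · · · · · ·
T2:
  2·area = 24
  edge (6, 6)→(14, 12): d=(8,6) right/bottom  bias=-1
  edge (14, 12)→(6, 9): d=(-8,-3) top-left  bias=+0
  edge (6, 9)→(6, 6): d=(0,-3) top-left  bias=+0
    (3,3)@(7, 7): e=[2,19,3] → #
    (4,3)@(9, 7): e=[-10,25,9] → ·
    (3,4)@(7, 9): e=[18,3,3] → #
    (4,4)@(9, 9): e=[6,9,9] → #
    (5,4)@(11, 9): e=[-6,15,15] → ·
    (3,5)@(7, 11): e=[34,-13,3] → ·
    (4,5)@(9, 11): e=[22,-7,9] → ·
  covered (3 px):
    · · · · · · · · ·
    · · · · · · · · ·
    · · · · · · · · ·
    · · · # · · · · ·
    · · · # # · · · ·
    · · · · · · · · ·
    · · · · · · · · ·
    · · · · · · · · ·
    · · · · · · · · ·
    · · · · · · · · ·
    · · · · · · · · ·
    · · · · · · · · ·

Answer: [[2,2],[2,3],[2,4],[3,4]]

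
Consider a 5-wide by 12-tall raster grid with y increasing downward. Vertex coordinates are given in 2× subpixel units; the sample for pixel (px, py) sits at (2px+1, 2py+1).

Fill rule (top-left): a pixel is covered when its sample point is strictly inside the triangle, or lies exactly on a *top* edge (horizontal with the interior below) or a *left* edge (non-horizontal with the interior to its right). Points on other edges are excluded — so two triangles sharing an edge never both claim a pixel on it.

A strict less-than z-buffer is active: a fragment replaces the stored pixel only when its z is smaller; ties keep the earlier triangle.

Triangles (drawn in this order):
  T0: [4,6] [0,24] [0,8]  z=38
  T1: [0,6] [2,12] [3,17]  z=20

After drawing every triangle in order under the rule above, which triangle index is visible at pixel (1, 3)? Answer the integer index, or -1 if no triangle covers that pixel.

T0:
  2·area = 64
  edge (4, 6)→(0, 24): d=(-4,18) right/bottom  bias=-1
  edge (0, 24)→(0, 8): d=(0,-16) top-left  bias=+0
  edge (0, 8)→(4, 6): d=(4,-2) top-left  bias=+0
    (1,3)@(3, 7): e=[14,48,2] → X
    (2,3)@(5, 7): e=[-22,80,6] → .
    (0,4)@(1, 9): e=[42,16,6] → X
    (2,4)@(5, 9): e=[-30,80,14] → .
    (0,5)@(1, 11): e=[34,16,14] → X
    (1,5)@(3, 11): e=[-2,48,18] → .
    (0,6)@(1, 13): e=[26,16,22] → X
    (1,6)@(3, 13): e=[-10,48,26] → .
    (0,7)@(1, 15): e=[18,16,30] → X
    (1,7)@(3, 15): e=[-18,48,34] → .
    (0,8)@(1, 17): e=[10,16,38] → X
    (1,8)@(3, 17): e=[-26,48,42] → .
  covered (8 px):
    . . . . .
    . . . . .
    . . . . .
    . X . . .
    X X . . .
    X . . . .
    X . . . .
    X . . . .
    X . . . .
    X . . . .
    . . . . .
    . . . . .
T1:
  2·area = 4
  edge (0, 6)→(2, 12): d=(2,6) right/bottom  bias=-1
  edge (2, 12)→(3, 17): d=(1,5) right/bottom  bias=-1
  edge (3, 17)→(0, 6): d=(-3,-11) top-left  bias=+0
    (0,3)@(1, 7): e=[-4,0,8] → .  [on edge]
    (0,4)@(1, 9): e=[0,2,2] → .  [on edge]
    (1,7)@(3, 15): e=[0,-2,6] → .  [on edge]
    (1,8)@(3, 17): e=[4,0,0] → .  [on edge]
    (2,10)@(5, 21): e=[0,-6,10] → .  [on edge]
  covered (0 px):
    . . . . .
    . . . . .
    . . . . .
    . . . . .
    . . . . .
    . . . . .
    . . . . .
    . . . . .
    . . . . .
    . . . . .
    . . . . .
    . . . . .

Z-buffer (winner per pixel, '.' = empty):
  . . . . .
  . . . . .
  . . . . .
  . 0 . . .
  0 0 . . .
  0 . . . .
  0 . . . .
  0 . . . .
  0 . . . .
  0 . . . .
  . . . . .
  . . . . .

Answer: 0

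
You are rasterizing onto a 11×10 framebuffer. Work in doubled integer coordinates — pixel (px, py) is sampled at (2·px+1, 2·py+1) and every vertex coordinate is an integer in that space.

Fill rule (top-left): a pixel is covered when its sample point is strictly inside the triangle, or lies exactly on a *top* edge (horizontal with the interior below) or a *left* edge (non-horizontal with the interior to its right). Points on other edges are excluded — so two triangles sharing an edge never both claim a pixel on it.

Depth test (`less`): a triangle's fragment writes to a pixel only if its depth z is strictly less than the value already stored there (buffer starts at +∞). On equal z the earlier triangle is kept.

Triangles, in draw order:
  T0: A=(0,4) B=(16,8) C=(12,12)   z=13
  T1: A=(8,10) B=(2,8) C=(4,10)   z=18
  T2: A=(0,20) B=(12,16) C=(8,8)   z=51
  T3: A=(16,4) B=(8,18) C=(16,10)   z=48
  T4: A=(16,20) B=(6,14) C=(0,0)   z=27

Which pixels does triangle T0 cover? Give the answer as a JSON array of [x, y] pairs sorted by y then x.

T0:
  2·area = 80
  edge (0, 4)→(16, 8): d=(16,4) right/bottom  bias=-1
  edge (16, 8)→(12, 12): d=(-4,4) right/bottom  bias=-1
  edge (12, 12)→(0, 4): d=(-12,-8) top-left  bias=+0
    (10,1)@(21, 3): e=[-100,0,180] → ·  [on edge]
    (1,2)@(3, 5): e=[4,64,12] → █
    (2,2)@(5, 5): e=[-4,56,28] → ·
    (9,2)@(19, 5): e=[-60,0,140] → ·  [on edge]
    (1,3)@(3, 7): e=[36,56,-12] → ·
    (2,3)@(5, 7): e=[28,48,4] → █
    (3,3)@(7, 7): e=[20,40,20] → █
    (4,3)@(9, 7): e=[12,32,36] → █
    (5,3)@(11, 7): e=[4,24,52] → █
    (6,3)@(13, 7): e=[-4,16,68] → ·
    (8,3)@(17, 7): e=[-20,0,100] → ·  [on edge]
    (2,4)@(5, 9): e=[60,40,-20] → ·
    (7,4)@(15, 9): e=[20,0,60] → ·  [on edge]
    (6,5)@(13, 11): e=[60,0,20] → ·  [on edge]
    (5,6)@(11, 13): e=[100,0,-20] → ·  [on edge]
    (4,7)@(9, 15): e=[140,0,-60] → ·  [on edge]
    (3,8)@(7, 17): e=[180,0,-100] → ·  [on edge]
    (2,9)@(5, 19): e=[220,0,-140] → ·  [on edge]
  covered (9 px):
    · · · · · · · · · · ·
    · · · · · · · · · · ·
    · █ · · · · · · · · ·
    · · █ █ █ █ · · · · ·
    · · · · █ █ █ · · · ·
    · · · · · █ · · · · ·
    · · · · · · · · · · ·
    · · · · · · · · · · ·
    · · · · · · · · · · ·
    · · · · · · · · · · ·
T1:
  2·area = 8  (B↔C swapped to make it positive)
  edge (8, 10)→(4, 10): d=(-4,0) right/bottom  bias=-1
  edge (4, 10)→(2, 8): d=(-2,-2) top-left  bias=+0
  edge (2, 8)→(8, 10): d=(6,2) right/bottom  bias=-1
    (0,3)@(1, 7): e=[12,0,-4] → ·  [on edge]
    (1,4)@(3, 9): e=[4,0,4] → █  [on edge]
    (2,4)@(5, 9): e=[4,4,0] → ·  [on edge]
    (1,5)@(3, 11): e=[-4,-4,16] → ·
    (2,5)@(5, 11): e=[-4,0,12] → ·  [on edge]
    (5,5)@(11, 11): e=[-4,12,0] → ·  [on edge]
    (3,6)@(7, 13): e=[-12,0,20] → ·  [on edge]
    (8,6)@(17, 13): e=[-12,20,0] → ·  [on edge]
    (4,7)@(9, 15): e=[-20,0,28] → ·  [on edge]
    (5,8)@(11, 17): e=[-28,0,36] → ·  [on edge]
    (6,9)@(13, 19): e=[-36,0,44] → ·  [on edge]
  covered (1 px):
    · · · · · · · · · · ·
    · · · · · · · · · · ·
    · · · · · · · · · · ·
    · · · · · · · · · · ·
    · █ · · · · · · · · ·
    · · · · · · · · · · ·
    · · · · · · · · · · ·
    · · · · · · · · · · ·
    · · · · · · · · · · ·
    · · · · · · · · · · ·
T2:
  2·area = 112  (B↔C swapped to make it positive)
  edge (0, 20)→(8, 8): d=(8,-12) top-left  bias=+0
  edge (8, 8)→(12, 16): d=(4,8) right/bottom  bias=-1
  edge (12, 16)→(0, 20): d=(-12,4) right/bottom  bias=-1
    (3,5)@(7, 11): e=[12,20,80] → █
    (4,5)@(9, 11): e=[36,4,72] → █
    (5,5)@(11, 11): e=[60,-12,64] → ·
    (2,6)@(5, 13): e=[4,44,64] → █
    (5,6)@(11, 13): e=[76,-4,40] → ·
    (10,6)@(21, 13): e=[196,-84,0] → ·  [on edge]
    (2,7)@(5, 15): e=[20,52,40] → █
    (5,7)@(11, 15): e=[92,4,16] → █
    (6,7)@(13, 15): e=[116,-12,8] → ·
    (7,7)@(15, 15): e=[140,-28,0] → ·  [on edge]
    (1,8)@(3, 17): e=[12,76,24] → █
    (4,8)@(9, 17): e=[84,28,0] → ·  [on edge]
    (1,9)@(3, 19): e=[28,84,0] → ·  [on edge]
  covered (13 px):
    · · · · · · · · · · ·
    · · · · · · · · · · ·
    · · · · · · · · · · ·
    · · · · · · · · · · ·
    · · · · · · · · · · ·
    · · · █ █ · · · · · ·
    · · █ █ █ · · · · · ·
    · · █ █ █ █ · · · · ·
    · █ █ █ · · · · · · ·
    █ · · · · · · · · · ·
T3:
  2·area = 48  (B↔C swapped to make it positive)
  edge (16, 4)→(16, 10): d=(0,6) right/bottom  bias=-1
  edge (16, 10)→(8, 18): d=(-8,8) right/bottom  bias=-1
  edge (8, 18)→(16, 4): d=(8,-14) top-left  bias=+0
    (10,2)@(21, 5): e=[-30,0,78] → ·  [on edge]
    (7,3)@(15, 7): e=[6,32,10] → █
    (8,3)@(17, 7): e=[-6,16,38] → ·
    (9,3)@(19, 7): e=[-18,0,66] → ·  [on edge]
    (7,4)@(15, 9): e=[6,16,26] → █
    (8,4)@(17, 9): e=[-6,0,54] → ·  [on edge]
    (6,5)@(13, 11): e=[18,16,14] → █
    (7,5)@(15, 11): e=[6,0,42] → ·  [on edge]
    (5,6)@(11, 13): e=[30,16,2] → █
    (6,6)@(13, 13): e=[18,0,30] → ·  [on edge]
    (5,7)@(11, 15): e=[30,0,18] → ·  [on edge]
    (4,8)@(9, 17): e=[42,0,6] → ·  [on edge]
    (3,9)@(7, 19): e=[54,0,-6] → ·  [on edge]
  covered (4 px):
    · · · · · · · · · · ·
    · · · · · · · · · · ·
    · · · · · · · · · · ·
    · · · · · · · █ · · ·
    · · · · · · · █ · · ·
    · · · · · · █ · · · ·
    · · · · · █ · · · · ·
    · · · · · · · · · · ·
    · · · · · · · · · · ·
    · · · · · · · · · · ·
T4:
  2·area = 104
  edge (16, 20)→(6, 14): d=(-10,-6) top-left  bias=+0
  edge (6, 14)→(0, 0): d=(-6,-14) top-left  bias=+0
  edge (0, 0)→(16, 20): d=(16,20) right/bottom  bias=-1
    (1,2)@(3, 5): e=[72,12,20] → █
    (2,2)@(5, 5): e=[84,40,-20] → ·
    (1,3)@(3, 7): e=[52,0,52] → █  [on edge]
    (2,3)@(5, 7): e=[64,28,12] → █
    (3,3)@(7, 7): e=[76,56,-28] → ·
    (1,4)@(3, 9): e=[32,-12,84] → ·
    (2,4)@(5, 9): e=[44,16,44] → █
    (3,4)@(7, 9): e=[56,44,4] → █
    (4,4)@(9, 9): e=[68,72,-36] → ·
    (0,5)@(1, 11): e=[0,-52,156] → ·  [on edge]
    (2,5)@(5, 11): e=[24,4,76] → █
    (4,5)@(9, 11): e=[48,60,-4] → ·
    (5,8)@(11, 17): e=[0,52,52] → █  [on edge]
  covered (14 px):
    · · · · · · · · · · ·
    · · · · · · · · · · ·
    · █ · · · · · · · · ·
    · █ █ · · · · · · · ·
    · · █ █ · · · · · · ·
    · · █ █ · · · · · · ·
    · · · █ █ · · · · · ·
    · · · · █ █ · · · · ·
    · · · · · █ █ · · · ·
    · · · · · · · █ · · ·

Answer: [[1,2],[2,3],[3,3],[4,3],[5,3],[4,4],[5,4],[6,4],[5,5]]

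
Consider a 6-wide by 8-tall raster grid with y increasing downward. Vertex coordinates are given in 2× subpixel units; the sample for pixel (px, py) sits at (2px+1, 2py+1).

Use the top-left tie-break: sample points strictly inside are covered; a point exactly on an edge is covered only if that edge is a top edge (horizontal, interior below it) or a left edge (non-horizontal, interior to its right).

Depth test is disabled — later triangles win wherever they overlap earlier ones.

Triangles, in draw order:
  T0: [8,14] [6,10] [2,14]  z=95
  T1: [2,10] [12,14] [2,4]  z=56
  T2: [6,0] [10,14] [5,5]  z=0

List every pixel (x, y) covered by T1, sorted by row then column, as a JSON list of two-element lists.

T0:
  2·area = 24  (B↔C swapped to make it positive)
  edge (8, 14)→(2, 14): d=(-6,0) right/bottom  bias=-1
  edge (2, 14)→(6, 10): d=(4,-4) top-left  bias=+0
  edge (6, 10)→(8, 14): d=(2,4) right/bottom  bias=-1
    (5,2)@(11, 5): e=[54,0,-30] → ·  [on edge]
    (4,3)@(9, 7): e=[42,0,-18] → ·  [on edge]
    (3,4)@(7, 9): e=[30,0,-6] → ·  [on edge]
    (2,5)@(5, 11): e=[18,0,6] → █  [on edge]
    (3,5)@(7, 11): e=[18,8,-2] → ·
    (1,6)@(3, 13): e=[6,0,18] → █  [on edge]
    (3,6)@(7, 13): e=[6,16,2] → █
    (4,6)@(9, 13): e=[6,24,-6] → ·
    (0,7)@(1, 15): e=[-6,0,30] → ·  [on edge]
    (1,7)@(3, 15): e=[-6,8,22] → ·
    (2,7)@(5, 15): e=[-6,16,14] → ·
    (3,7)@(7, 15): e=[-6,24,6] → ·
  covered (4 px):
    · · · · · ·
    · · · · · ·
    · · · · · ·
    · · · · · ·
    · · · · · ·
    · · █ · · ·
    · █ █ █ · ·
    · · · · · ·
T1:
  2·area = 60  (B↔C swapped to make it positive)
  edge (2, 10)→(2, 4): d=(0,-6) top-left  bias=+0
  edge (2, 4)→(12, 14): d=(10,10) right/bottom  bias=-1
  edge (12, 14)→(2, 10): d=(-10,-4) top-left  bias=+0
    (0,1)@(1, 3): e=[-6,0,66] → ·  [on edge]
    (1,2)@(3, 5): e=[6,0,54] → ·  [on edge]
    (1,3)@(3, 7): e=[6,20,34] → █
    (2,3)@(5, 7): e=[18,0,42] → ·  [on edge]
    (1,4)@(3, 9): e=[6,40,14] → █
    (2,4)@(5, 9): e=[18,20,22] → █
    (3,4)@(7, 9): e=[30,0,30] → ·  [on edge]
    (1,5)@(3, 11): e=[6,60,-6] → ·
    (2,5)@(5, 11): e=[18,40,2] → █
    (3,5)@(7, 11): e=[30,20,10] → █
    (4,5)@(9, 11): e=[42,0,18] → ·  [on edge]
    (2,6)@(5, 13): e=[18,60,-18] → ·
    (5,6)@(11, 13): e=[54,0,6] → ·  [on edge]
  covered (5 px):
    · · · · · ·
    · · · · · ·
    · · · · · ·
    · █ · · · ·
    · █ █ · · ·
    · · █ █ · ·
    · · · · · ·
    · · · · · ·
T2:
  2·area = 34
  edge (6, 0)→(10, 14): d=(4,14) right/bottom  bias=-1
  edge (10, 14)→(5, 5): d=(-5,-9) top-left  bias=+0
  edge (5, 5)→(6, 0): d=(1,-5) top-left  bias=+0
    (2,2)@(5, 5): e=[34,0,0] → █  [on edge]
    (3,2)@(7, 5): e=[6,18,10] → █
    (4,2)@(9, 5): e=[-22,36,20] → ·
    (2,3)@(5, 7): e=[42,-10,2] → ·
    (3,3)@(7, 7): e=[14,8,12] → █
    (4,3)@(9, 7): e=[-14,26,22] → ·
    (3,4)@(7, 9): e=[22,-2,14] → ·
    (4,5)@(9, 11): e=[2,6,26] → █
    (5,5)@(11, 11): e=[-26,24,36] → ·
    (4,6)@(9, 13): e=[10,-4,28] → ·
    (1,7)@(3, 15): e=[102,-68,0] → ·  [on edge]
  covered (4 px):
    · · · · · ·
    · · · · · ·
    · · █ █ · ·
    · · · █ · ·
    · · · · · ·
    · · · · █ ·
    · · · · · ·
    · · · · · ·

Answer: [[1,3],[1,4],[2,4],[2,5],[3,5]]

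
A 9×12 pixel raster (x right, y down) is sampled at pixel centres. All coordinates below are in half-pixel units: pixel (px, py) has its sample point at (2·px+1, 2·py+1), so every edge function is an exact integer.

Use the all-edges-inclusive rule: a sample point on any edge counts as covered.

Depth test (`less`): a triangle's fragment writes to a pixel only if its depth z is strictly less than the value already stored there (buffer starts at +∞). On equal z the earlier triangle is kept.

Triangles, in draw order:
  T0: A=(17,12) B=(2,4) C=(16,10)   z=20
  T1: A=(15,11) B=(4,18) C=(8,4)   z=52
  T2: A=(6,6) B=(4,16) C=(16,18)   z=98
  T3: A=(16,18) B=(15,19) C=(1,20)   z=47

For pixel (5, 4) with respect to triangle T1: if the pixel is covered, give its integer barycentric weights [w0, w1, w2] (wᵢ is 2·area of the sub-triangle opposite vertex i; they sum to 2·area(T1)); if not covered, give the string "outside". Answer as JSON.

T0:
  2·area = 22
  edge (17, 12)→(2, 4): d=(-15,-8) inclusive
  edge (2, 4)→(16, 10): d=(14,6) inclusive
  edge (16, 10)→(17, 12): d=(1,2) inclusive
    (4,3)@(9, 7): e=[11,0,11] → █  [on edge]
    (5,3)@(11, 7): e=[27,-12,7] → ·
    (4,4)@(9, 9): e=[-19,28,13] → ·
    (6,4)@(13, 9): e=[13,4,5] → █
    (7,4)@(15, 9): e=[29,-8,1] → ·
    (6,5)@(13, 11): e=[-17,32,7] → ·
  covered (2 px):
    · · · · · · · · ·
    · · · · · · · · ·
    · · · · · · · · ·
    · · · · █ · · · ·
    · · · · · · █ · ·
    · · · · · · · · ·
    · · · · · · · · ·
    · · · · · · · · ·
    · · · · · · · · ·
    · · · · · · · · ·
    · · · · · · · · ·
    · · · · · · · · ·
T1:
  2·area = 126
  edge (15, 11)→(4, 18): d=(-11,7) inclusive
  edge (4, 18)→(8, 4): d=(4,-14) inclusive
  edge (8, 4)→(15, 11): d=(7,7) inclusive
    (2,0)@(5, 1): e=[180,-54,0] → ·  [on edge]
    (3,1)@(7, 3): e=[144,-18,0] → ·  [on edge]
    (4,2)@(9, 5): e=[108,18,0] → █  [on edge]
    (5,2)@(11, 5): e=[94,46,-14] → ·
    (4,3)@(9, 7): e=[86,26,14] → █
    (5,3)@(11, 7): e=[72,54,0] → █  [on edge]
    (6,3)@(13, 7): e=[58,82,-14] → ·
    (3,4)@(7, 9): e=[78,6,42] → █
    (6,4)@(13, 9): e=[36,90,0] → █  [on edge]
    (7,4)@(15, 9): e=[22,118,-14] → ·
    (3,5)@(7, 11): e=[56,14,56] → █
    (7,5)@(15, 11): e=[0,126,0] → █  [on edge]
    (8,6)@(17, 13): e=[-36,162,0] → ·  [on edge]
  covered (18 px):
    · · · · · · · · ·
    · · · · · · · · ·
    · · · · █ · · · ·
    · · · · █ █ · · ·
    · · · █ █ █ █ · ·
    · · · █ █ █ █ █ ·
    · · · █ █ █ · · ·
    · · █ █ · · · · ·
    · · █ · · · · · ·
    · · · · · · · · ·
    · · · · · · · · ·
    · · · · · · · · ·
T2:
  2·area = 124  (B↔C swapped to make it positive)
  edge (6, 6)→(16, 18): d=(10,12) inclusive
  edge (16, 18)→(4, 16): d=(-12,-2) inclusive
  edge (4, 16)→(6, 6): d=(2,-10) inclusive
    (3,0)@(7, 1): e=[-62,186,0] → ·  [on edge]
    (3,4)@(7, 9): e=[18,90,16] → █
    (4,4)@(9, 9): e=[-6,94,36] → ·
    (2,5)@(5, 11): e=[62,62,0] → █  [on edge]
    (4,5)@(9, 11): e=[14,70,40] → █
    (5,5)@(11, 11): e=[-10,74,60] → ·
    (2,6)@(5, 13): e=[82,38,4] → █
    (5,6)@(11, 13): e=[10,50,64] → █
    (6,6)@(13, 13): e=[-14,54,84] → ·
    (2,7)@(5, 15): e=[102,14,8] → █
    (6,7)@(13, 15): e=[6,30,88] → █
    (7,7)@(15, 15): e=[-18,34,108] → ·
    (1,10)@(3, 21): e=[186,-62,0] → ·  [on edge]
  covered (16 px):
    · · · · · · · · ·
    · · · · · · · · ·
    · · · · · · · · ·
    · · · · · · · · ·
    · · · █ · · · · ·
    · · █ █ █ · · · ·
    · · █ █ █ █ · · ·
    · · █ █ █ █ █ · ·
    · · · · · █ █ █ ·
    · · · · · · · · ·
    · · · · · · · · ·
    · · · · · · · · ·
T3:
  2·area = 13
  edge (16, 18)→(15, 19): d=(-1,1) inclusive
  edge (15, 19)→(1, 20): d=(-14,1) inclusive
  edge (1, 20)→(16, 18): d=(15,-2) inclusive
    (8,8)@(17, 17): e=[0,26,-13] → ·  [on edge]
    (4,9)@(9, 19): e=[6,6,1] → █
    (5,9)@(11, 19): e=[4,4,5] → █
    (6,9)@(13, 19): e=[2,2,9] → █
    (7,9)@(15, 19): e=[0,0,13] → █  [on edge]
    (8,9)@(17, 19): e=[-2,-2,17] → ·
    (4,10)@(9, 21): e=[4,-22,31] → ·
    (5,10)@(11, 21): e=[2,-24,35] → ·
    (6,10)@(13, 21): e=[0,-26,39] → ·  [on edge]
    (7,10)@(15, 21): e=[-2,-28,43] → ·
    (5,11)@(11, 23): e=[0,-52,65] → ·  [on edge]
  covered (4 px):
    · · · · · · · · ·
    · · · · · · · · ·
    · · · · · · · · ·
    · · · · · · · · ·
    · · · · · · · · ·
    · · · · · · · · ·
    · · · · · · · · ·
    · · · · · · · · ·
    · · · · · · · · ·
    · · · · █ █ █ █ ·
    · · · · · · · · ·
    · · · · · · · · ·

Result: [62,14,50]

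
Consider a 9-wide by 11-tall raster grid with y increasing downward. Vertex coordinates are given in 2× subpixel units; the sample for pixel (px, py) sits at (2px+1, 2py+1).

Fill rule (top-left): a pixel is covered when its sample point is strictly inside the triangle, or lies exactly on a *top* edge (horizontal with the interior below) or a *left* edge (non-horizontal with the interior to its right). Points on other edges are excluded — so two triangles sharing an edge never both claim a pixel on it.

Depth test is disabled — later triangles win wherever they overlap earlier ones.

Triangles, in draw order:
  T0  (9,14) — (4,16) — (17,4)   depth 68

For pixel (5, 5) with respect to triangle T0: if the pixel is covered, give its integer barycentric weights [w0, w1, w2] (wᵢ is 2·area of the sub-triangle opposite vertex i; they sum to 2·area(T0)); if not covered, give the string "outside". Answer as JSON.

T0:
  2·area = 34
  edge (9, 14)→(4, 16): d=(-5,2) right/bottom  bias=-1
  edge (4, 16)→(17, 4): d=(13,-12) top-left  bias=+0
  edge (17, 4)→(9, 14): d=(-8,10) right/bottom  bias=-1
    (6,4)@(13, 9): e=[17,17,0] → ·  [on edge]
    (5,5)@(11, 11): e=[11,19,4] → #
    (6,5)@(13, 11): e=[7,43,-16] → ·
    (4,6)@(9, 13): e=[5,21,8] → #
    (5,6)@(11, 13): e=[1,45,-12] → ·
    (4,7)@(9, 15): e=[-5,47,-8] → ·
    (2,9)@(5, 19): e=[-17,51,0] → ·  [on edge]
  covered (2 px):
    · · · · · · · · ·
    · · · · · · · · ·
    · · · · · · · · ·
    · · · · · · · · ·
    · · · · · · · · ·
    · · · · · # · · ·
    · · · · # · · · ·
    · · · · · · · · ·
    · · · · · · · · ·
    · · · · · · · · ·
    · · · · · · · · ·

Result: [19,4,11]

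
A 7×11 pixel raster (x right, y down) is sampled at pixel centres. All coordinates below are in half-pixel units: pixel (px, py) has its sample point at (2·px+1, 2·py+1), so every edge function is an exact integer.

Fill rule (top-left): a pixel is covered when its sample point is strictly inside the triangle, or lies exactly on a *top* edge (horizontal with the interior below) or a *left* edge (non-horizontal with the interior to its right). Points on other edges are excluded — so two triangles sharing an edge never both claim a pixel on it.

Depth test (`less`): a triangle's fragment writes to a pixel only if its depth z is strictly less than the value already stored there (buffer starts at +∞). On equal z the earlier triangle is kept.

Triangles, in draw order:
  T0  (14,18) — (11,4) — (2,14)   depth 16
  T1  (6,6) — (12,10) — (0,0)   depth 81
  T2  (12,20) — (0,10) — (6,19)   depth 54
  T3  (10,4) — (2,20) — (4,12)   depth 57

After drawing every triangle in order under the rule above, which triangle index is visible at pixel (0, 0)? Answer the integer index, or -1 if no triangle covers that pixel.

T0:
  2·area = 156  (B↔C swapped to make it positive)
  edge (14, 18)→(2, 14): d=(-12,-4) top-left  bias=+0
  edge (2, 14)→(11, 4): d=(9,-10) top-left  bias=+0
  edge (11, 4)→(14, 18): d=(3,14) right/bottom  bias=-1
    (5,2)@(11, 5): e=[144,9,3] → #
    (6,2)@(13, 5): e=[152,29,-25] → ·
    (4,3)@(9, 7): e=[112,7,37] → #
    (6,3)@(13, 7): e=[128,47,-19] → ·
    (3,4)@(7, 9): e=[80,5,71] → #
    (6,4)@(13, 9): e=[104,65,-13] → ·
    (2,5)@(5, 11): e=[48,3,105] → #
    (6,5)@(13, 11): e=[80,83,-7] → ·
    (1,6)@(3, 13): e=[16,1,139] → #
    (6,6)@(13, 13): e=[56,101,-1] → ·
    (1,7)@(3, 15): e=[-8,19,145] → ·
    (2,7)@(5, 15): e=[0,39,117] → #  [on edge]
    (5,8)@(11, 17): e=[0,117,39] → #  [on edge]
  covered (22 px):
    · · · · · · ·
    · · · · · · ·
    · · · · · # ·
    · · · · # # ·
    · · · # # # ·
    · · # # # # ·
    · # # # # # ·
    · · # # # # #
    · · · · · # #
    · · · · · · ·
    · · · · · · ·
T1:
  2·area = 12  (B↔C swapped to make it positive)
  edge (6, 6)→(0, 0): d=(-6,-6) top-left  bias=+0
  edge (0, 0)→(12, 10): d=(12,10) right/bottom  bias=-1
  edge (12, 10)→(6, 6): d=(-6,-4) top-left  bias=+0
    (0,0)@(1, 1): e=[0,2,10] → #  [on edge]
    (1,0)@(3, 1): e=[12,-18,18] → ·
    (0,1)@(1, 3): e=[-12,26,-2] → ·
    (1,1)@(3, 3): e=[0,6,6] → #  [on edge]
    (2,1)@(5, 3): e=[12,-14,14] → ·
    (1,2)@(3, 5): e=[-12,30,-6] → ·
    (2,2)@(5, 5): e=[0,10,2] → #  [on edge]
    (3,2)@(7, 5): e=[12,-10,10] → ·
    (2,3)@(5, 7): e=[-12,34,-10] → ·
    (3,3)@(7, 7): e=[0,14,-2] → ·  [on edge]
    (4,4)@(9, 9): e=[0,18,-6] → ·  [on edge]
    (5,5)@(11, 11): e=[0,22,-10] → ·  [on edge]
    (6,6)@(13, 13): e=[0,26,-14] → ·  [on edge]
  covered (3 px):
    # · · · · · ·
    · # · · · · ·
    · · # · · · ·
    · · · · · · ·
    · · · · · · ·
    · · · · · · ·
    · · · · · · ·
    · · · · · · ·
    · · · · · · ·
    · · · · · · ·
    · · · · · · ·
T2:
  2·area = 48  (B↔C swapped to make it positive)
  edge (12, 20)→(6, 19): d=(-6,-1) top-left  bias=+0
  edge (6, 19)→(0, 10): d=(-6,-9) top-left  bias=+0
  edge (0, 10)→(12, 20): d=(12,10) right/bottom  bias=-1
    (0,5)@(1, 11): e=[43,3,2] → #
    (1,5)@(3, 11): e=[45,21,-18] → ·
    (0,6)@(1, 13): e=[31,-9,26] → ·
    (1,6)@(3, 13): e=[33,9,6] → #
    (2,6)@(5, 13): e=[35,27,-14] → ·
    (1,7)@(3, 15): e=[21,-3,30] → ·
    (2,7)@(5, 15): e=[23,15,10] → #
    (3,7)@(7, 15): e=[25,33,-10] → ·
    (2,8)@(5, 17): e=[11,3,34] → #
    (3,8)@(7, 17): e=[13,21,14] → #
    (4,8)@(9, 17): e=[15,39,-6] → ·
    (2,9)@(5, 19): e=[-1,-9,58] → ·
  covered (7 px):
    · · · · · · ·
    · · · · · · ·
    · · · · · · ·
    · · · · · · ·
    · · · · · · ·
    # · · · · · ·
    · # · · · · ·
    · · # · · · ·
    · · # # · · ·
    · · · # # · ·
    · · · · · · ·
T3:
  2·area = 32
  edge (10, 4)→(2, 20): d=(-8,16) right/bottom  bias=-1
  edge (2, 20)→(4, 12): d=(2,-8) top-left  bias=+0
  edge (4, 12)→(10, 4): d=(6,-8) top-left  bias=+0
    (3,4)@(7, 9): e=[8,18,6] → #
    (4,4)@(9, 9): e=[-24,34,22] → ·
    (2,5)@(5, 11): e=[24,6,2] → #
    (3,5)@(7, 11): e=[-8,22,18] → ·
    (2,6)@(5, 13): e=[8,10,14] → #
    (3,6)@(7, 13): e=[-24,26,30] → ·
    (2,7)@(5, 15): e=[-8,14,26] → ·
    (1,8)@(3, 17): e=[8,2,22] → #
    (2,8)@(5, 17): e=[-24,18,38] → ·
    (1,9)@(3, 19): e=[-8,6,34] → ·
  covered (4 px):
    · · · · · · ·
    · · · · · · ·
    · · · · · · ·
    · · · · · · ·
    · · · # · · ·
    · · # · · · ·
    · · # · · · ·
    · · · · · · ·
    · # · · · · ·
    · · · · · · ·
    · · · · · · ·

Z-buffer (winner per pixel, '.' = empty):
  1 . . . . . .
  . 1 . . . . .
  . . 1 . . 0 .
  . . . . 0 0 .
  . . . 0 0 0 .
  2 . 0 0 0 0 .
  . 0 0 0 0 0 .
  . . 0 0 0 0 0
  . 3 2 2 . 0 0
  . . . 2 2 . .
  . . . . . . .

Final: 1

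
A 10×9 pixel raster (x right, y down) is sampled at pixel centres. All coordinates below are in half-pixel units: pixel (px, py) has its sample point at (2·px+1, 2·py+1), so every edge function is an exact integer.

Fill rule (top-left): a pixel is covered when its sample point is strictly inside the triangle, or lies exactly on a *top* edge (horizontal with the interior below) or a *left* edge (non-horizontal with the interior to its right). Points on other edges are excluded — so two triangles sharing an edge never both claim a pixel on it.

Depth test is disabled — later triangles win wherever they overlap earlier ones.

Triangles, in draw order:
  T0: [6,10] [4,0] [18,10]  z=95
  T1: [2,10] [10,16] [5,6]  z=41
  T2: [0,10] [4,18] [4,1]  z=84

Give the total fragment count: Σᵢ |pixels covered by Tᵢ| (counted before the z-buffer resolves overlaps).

T0:
  2·area = 120
  edge (6, 10)→(4, 0): d=(-2,-10) top-left  bias=+0
  edge (4, 0)→(18, 10): d=(14,10) right/bottom  bias=-1
  edge (18, 10)→(6, 10): d=(-12,0) right/bottom  bias=-1
    (2,0)@(5, 1): e=[8,4,108] → █
    (3,0)@(7, 1): e=[28,-16,108] → ·
    (2,1)@(5, 3): e=[4,32,84] → █
    (3,1)@(7, 3): e=[24,12,84] → █
    (4,1)@(9, 3): e=[44,-8,84] → ·
    (2,2)@(5, 5): e=[0,60,60] → █  [on edge]
    (4,2)@(9, 5): e=[40,20,60] → █
    (5,2)@(11, 5): e=[60,0,60] → ·  [on edge]
    (2,3)@(5, 7): e=[-4,88,36] → ·
    (3,3)@(7, 7): e=[16,68,36] → █
    (5,3)@(11, 7): e=[56,28,36] → █
    (6,3)@(13, 7): e=[76,8,36] → █
    (3,7)@(7, 15): e=[0,180,-60] → ·  [on edge]
  covered (15 px):
    · · █ · · · · · · ·
    · · █ █ · · · · · ·
    · · █ █ █ · · · · ·
    · · · █ █ █ █ · · ·
    · · · █ █ █ █ █ · ·
    · · · · · · · · · ·
    · · · · · · · · · ·
    · · · · · · · · · ·
    · · · · · · · · · ·
T1:
  2·area = 50  (B↔C swapped to make it positive)
  edge (2, 10)→(5, 6): d=(3,-4) top-left  bias=+0
  edge (5, 6)→(10, 16): d=(5,10) right/bottom  bias=-1
  edge (10, 16)→(2, 10): d=(-8,-6) top-left  bias=+0
    (2,3)@(5, 7): e=[3,5,42] → █
    (3,3)@(7, 7): e=[11,-15,54] → ·
    (1,4)@(3, 9): e=[1,35,14] → █
    (3,4)@(7, 9): e=[17,-5,38] → ·
    (1,5)@(3, 11): e=[7,45,-2] → ·
    (2,5)@(5, 11): e=[15,25,10] → █
    (3,5)@(7, 11): e=[23,5,22] → █
    (4,5)@(9, 11): e=[31,-15,34] → ·
    (2,6)@(5, 13): e=[21,35,-6] → ·
    (3,6)@(7, 13): e=[29,15,6] → █
    (4,6)@(9, 13): e=[37,-5,18] → ·
    (3,7)@(7, 15): e=[35,25,-10] → ·
  covered (7 px):
    · · · · · · · · · ·
    · · · · · · · · · ·
    · · · · · · · · · ·
    · · █ · · · · · · ·
    · █ █ · · · · · · ·
    · · █ █ · · · · · ·
    · · · █ · · · · · ·
    · · · · █ · · · · ·
    · · · · · · · · · ·
T2:
  2·area = 68  (B↔C swapped to make it positive)
  edge (0, 10)→(4, 1): d=(4,-9) top-left  bias=+0
  edge (4, 1)→(4, 18): d=(0,17) right/bottom  bias=-1
  edge (4, 18)→(0, 10): d=(-4,-8) top-left  bias=+0
    (1,2)@(3, 5): e=[7,17,44] → █
    (2,2)@(5, 5): e=[25,-17,60] → ·
    (1,3)@(3, 7): e=[15,17,36] → █
    (2,3)@(5, 7): e=[33,-17,52] → ·
    (0,4)@(1, 9): e=[5,51,12] → █
    (2,4)@(5, 9): e=[41,-17,44] → ·
    (0,5)@(1, 11): e=[13,51,4] → █
    (2,5)@(5, 11): e=[49,-17,36] → ·
    (0,6)@(1, 13): e=[21,51,-4] → ·
    (1,6)@(3, 13): e=[39,17,12] → █
    (2,6)@(5, 13): e=[57,-17,28] → ·
    (1,7)@(3, 15): e=[47,17,4] → █
  covered (8 px):
    · · · · · · · · · ·
    · · · · · · · · · ·
    · █ · · · · · · · ·
    · █ · · · · · · · ·
    █ █ · · · · · · · ·
    █ █ · · · · · · · ·
    · █ · · · · · · · ·
    · █ · · · · · · · ·
    · · · · · · · · · ·

Result: 30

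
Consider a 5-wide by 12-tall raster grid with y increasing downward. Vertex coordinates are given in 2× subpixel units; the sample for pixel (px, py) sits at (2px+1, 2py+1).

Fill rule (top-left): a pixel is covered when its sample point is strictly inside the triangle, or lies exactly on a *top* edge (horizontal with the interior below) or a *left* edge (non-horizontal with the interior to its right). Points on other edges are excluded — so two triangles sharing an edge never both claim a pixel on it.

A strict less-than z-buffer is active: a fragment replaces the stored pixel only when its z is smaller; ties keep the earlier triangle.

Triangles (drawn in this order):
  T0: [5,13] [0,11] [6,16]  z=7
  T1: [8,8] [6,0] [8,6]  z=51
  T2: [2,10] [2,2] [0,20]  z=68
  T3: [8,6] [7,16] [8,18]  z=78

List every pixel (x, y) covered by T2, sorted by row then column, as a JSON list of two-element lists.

T0:
  2·area = 13  (B↔C swapped to make it positive)
  edge (5, 13)→(6, 16): d=(1,3) right/bottom  bias=-1
  edge (6, 16)→(0, 11): d=(-6,-5) top-left  bias=+0
  edge (0, 11)→(5, 13): d=(5,2) right/bottom  bias=-1
    (0,0)@(1, 1): e=[0,65,-52] → ·  [on edge]
    (1,3)@(3, 7): e=[0,39,-26] → ·  [on edge]
    (1,6)@(3, 13): e=[6,3,4] → █
    (2,6)@(5, 13): e=[0,13,0] → ·  [on edge]
    (1,7)@(3, 15): e=[8,-9,14] → ·
    (2,7)@(5, 15): e=[2,1,10] → █
    (3,7)@(7, 15): e=[-4,11,6] → ·
    (2,8)@(5, 17): e=[4,-11,20] → ·
    (3,9)@(7, 19): e=[0,-13,26] → ·  [on edge]
  covered (2 px):
    · · · · ·
    · · · · ·
    · · · · ·
    · · · · ·
    · · · · ·
    · · · · ·
    · █ · · ·
    · · █ · ·
    · · · · ·
    · · · · ·
    · · · · ·
    · · · · ·
T1:
  2·area = 4
  edge (8, 8)→(6, 0): d=(-2,-8) top-left  bias=+0
  edge (6, 0)→(8, 6): d=(2,6) right/bottom  bias=-1
  edge (8, 6)→(8, 8): d=(0,2) right/bottom  bias=-1
    (3,1)@(7, 3): e=[2,0,2] → ·  [on edge]
    (4,4)@(9, 9): e=[6,0,-2] → ·  [on edge]
  covered (0 px):
    · · · · ·
    · · · · ·
    · · · · ·
    · · · · ·
    · · · · ·
    · · · · ·
    · · · · ·
    · · · · ·
    · · · · ·
    · · · · ·
    · · · · ·
    · · · · ·
T2:
  2·area = 16  (B↔C swapped to make it positive)
  edge (2, 10)→(0, 20): d=(-2,10) right/bottom  bias=-1
  edge (0, 20)→(2, 2): d=(2,-18) top-left  bias=+0
  edge (2, 2)→(2, 10): d=(0,8) right/bottom  bias=-1
    (1,2)@(3, 5): e=[0,24,-8] → ·  [on edge]
    (0,5)@(1, 11): e=[8,0,8] → █  [on edge]
    (1,5)@(3, 11): e=[-12,36,-8] → ·
    (0,6)@(1, 13): e=[4,4,8] → █
    (1,6)@(3, 13): e=[-16,40,-8] → ·
    (0,7)@(1, 15): e=[0,8,8] → ·  [on edge]
  covered (2 px):
    · · · · ·
    · · · · ·
    · · · · ·
    · · · · ·
    · · · · ·
    █ · · · ·
    █ · · · ·
    · · · · ·
    · · · · ·
    · · · · ·
    · · · · ·
    · · · · ·
T3:
  2·area = 12  (B↔C swapped to make it positive)
  edge (8, 6)→(8, 18): d=(0,12) right/bottom  bias=-1
  edge (8, 18)→(7, 16): d=(-1,-2) top-left  bias=+0
  edge (7, 16)→(8, 6): d=(1,-10) top-left  bias=+0
  covered (0 px):
    · · · · ·
    · · · · ·
    · · · · ·
    · · · · ·
    · · · · ·
    · · · · ·
    · · · · ·
    · · · · ·
    · · · · ·
    · · · · ·
    · · · · ·
    · · · · ·

Answer: [[0,5],[0,6]]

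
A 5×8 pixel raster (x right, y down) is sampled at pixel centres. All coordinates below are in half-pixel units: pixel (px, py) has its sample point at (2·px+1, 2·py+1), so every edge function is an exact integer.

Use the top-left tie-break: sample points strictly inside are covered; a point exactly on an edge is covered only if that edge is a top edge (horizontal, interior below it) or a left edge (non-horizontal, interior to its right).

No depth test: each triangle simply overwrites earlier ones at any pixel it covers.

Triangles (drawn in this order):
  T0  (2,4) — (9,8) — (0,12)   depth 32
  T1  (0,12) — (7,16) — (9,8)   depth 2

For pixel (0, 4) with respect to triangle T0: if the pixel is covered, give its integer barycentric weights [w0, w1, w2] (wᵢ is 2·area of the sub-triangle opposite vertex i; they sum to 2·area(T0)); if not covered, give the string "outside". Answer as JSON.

T0:
  2·area = 64
  edge (2, 4)→(9, 8): d=(7,4) right/bottom  bias=-1
  edge (9, 8)→(0, 12): d=(-9,4) right/bottom  bias=-1
  edge (0, 12)→(2, 4): d=(2,-8) top-left  bias=+0
    (1,2)@(3, 5): e=[3,51,10] → #
    (2,2)@(5, 5): e=[-5,43,26] → ·
    (1,3)@(3, 7): e=[17,33,14] → #
    (2,3)@(5, 7): e=[9,25,30] → #
    (3,3)@(7, 7): e=[1,17,46] → #
    (4,3)@(9, 7): e=[-7,9,62] → ·
    (0,4)@(1, 9): e=[39,23,2] → #
    (3,4)@(7, 9): e=[15,-1,50] → ·
    (0,5)@(1, 11): e=[53,5,6] → #
    (1,5)@(3, 11): e=[45,-3,22] → ·
    (2,5)@(5, 11): e=[37,-11,38] → ·
    (0,6)@(1, 13): e=[67,-13,10] → ·
  covered (8 px):
    · · · · ·
    · · · · ·
    · # · · ·
    · # # # ·
    # # # · ·
    # · · · ·
    · · · · ·
    · · · · ·
T1:
  2·area = 64  (B↔C swapped to make it positive)
  edge (0, 12)→(9, 8): d=(9,-4) top-left  bias=+0
  edge (9, 8)→(7, 16): d=(-2,8) right/bottom  bias=-1
  edge (7, 16)→(0, 12): d=(-7,-4) top-left  bias=+0
    (3,4)@(7, 9): e=[1,14,49] → #
    (4,4)@(9, 9): e=[9,-2,57] → ·
    (1,5)@(3, 11): e=[3,42,19] → #
    (2,5)@(5, 11): e=[11,26,27] → #
    (4,5)@(9, 11): e=[27,-6,43] → ·
    (1,6)@(3, 13): e=[21,38,5] → #
    (4,6)@(9, 13): e=[45,-10,29] → ·
    (1,7)@(3, 15): e=[39,34,-9] → ·
    (2,7)@(5, 15): e=[47,18,-1] → ·
    (3,7)@(7, 15): e=[55,2,7] → #
    (4,7)@(9, 15): e=[63,-14,15] → ·
  covered (8 px):
    · · · · ·
    · · · · ·
    · · · · ·
    · · · · ·
    · · · # ·
    · # # # ·
    · # # # ·
    · · · # ·

Answer: [23,2,39]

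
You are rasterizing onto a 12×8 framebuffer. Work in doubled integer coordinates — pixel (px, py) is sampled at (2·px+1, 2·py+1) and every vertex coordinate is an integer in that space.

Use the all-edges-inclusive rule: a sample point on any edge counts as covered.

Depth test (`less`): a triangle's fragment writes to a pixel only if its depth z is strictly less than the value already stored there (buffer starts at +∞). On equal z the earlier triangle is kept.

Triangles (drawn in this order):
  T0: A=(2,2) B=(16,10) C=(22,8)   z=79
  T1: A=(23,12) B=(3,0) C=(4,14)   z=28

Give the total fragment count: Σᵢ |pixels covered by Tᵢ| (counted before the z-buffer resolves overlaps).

T0:
  2·area = 76  (B↔C swapped to make it positive)
  edge (2, 2)→(22, 8): d=(20,6) inclusive
  edge (22, 8)→(16, 10): d=(-6,2) inclusive
  edge (16, 10)→(2, 2): d=(-14,-8) inclusive
    (2,1)@(5, 3): e=[2,64,10] → #
    (3,1)@(7, 3): e=[-10,60,26] → ·
    (2,2)@(5, 5): e=[42,52,-18] → ·
    (4,2)@(9, 5): e=[18,44,14] → #
    (5,2)@(11, 5): e=[6,40,30] → #
    (6,2)@(13, 5): e=[-6,36,46] → ·
    (4,3)@(9, 7): e=[58,32,-14] → ·
    (5,3)@(11, 7): e=[46,28,2] → #
    (6,3)@(13, 7): e=[34,24,18] → #
    (7,3)@(15, 7): e=[22,20,34] → #
    (8,3)@(17, 7): e=[10,16,50] → #
    (9,3)@(19, 7): e=[-2,12,66] → ·
    (9,4)@(19, 9): e=[38,0,38] → #  [on edge]
    (6,5)@(13, 11): e=[114,0,-38] → ·  [on edge]
    (3,6)@(7, 13): e=[190,0,-114] → ·  [on edge]
    (0,7)@(1, 15): e=[266,0,-190] → ·  [on edge]
  covered (10 px):
    · · · · · · · · · · · ·
    · · # · · · · · · · · ·
    · · · · # # · · · · · ·
    · · · · · # # # # · · ·
    · · · · · · · # # # · ·
    · · · · · · · · · · · ·
    · · · · · · · · · · · ·
    · · · · · · · · · · · ·
T1:
  2·area = 268  (B↔C swapped to make it positive)
  edge (23, 12)→(4, 14): d=(-19,2) inclusive
  edge (4, 14)→(3, 0): d=(-1,-14) inclusive
  edge (3, 0)→(23, 12): d=(20,12) inclusive
    (2,1)@(5, 3): e=[207,25,36] → #
    (3,1)@(7, 3): e=[203,53,12] → #
    (4,1)@(9, 3): e=[199,81,-12] → ·
    (2,2)@(5, 5): e=[169,23,76] → #
    (4,2)@(9, 5): e=[161,79,28] → #
    (5,2)@(11, 5): e=[157,107,4] → #
    (6,2)@(13, 5): e=[153,135,-20] → ·
    (2,3)@(5, 7): e=[131,21,116] → #
    (6,3)@(13, 7): e=[115,133,20] → #
    (7,3)@(15, 7): e=[111,161,-4] → ·
    (2,4)@(5, 9): e=[93,19,156] → #
    (7,4)@(15, 9): e=[73,159,36] → #
  covered (32 px):
    · · · · · · · · · · · ·
    · · # # · · · · · · · ·
    · · # # # # · · · · · ·
    · · # # # # # · · · · ·
    · · # # # # # # # · · ·
    · · # # # # # # # # # ·
    · · # # # # # · · · · ·
    · · · · · · · · · · · ·

Result: 42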